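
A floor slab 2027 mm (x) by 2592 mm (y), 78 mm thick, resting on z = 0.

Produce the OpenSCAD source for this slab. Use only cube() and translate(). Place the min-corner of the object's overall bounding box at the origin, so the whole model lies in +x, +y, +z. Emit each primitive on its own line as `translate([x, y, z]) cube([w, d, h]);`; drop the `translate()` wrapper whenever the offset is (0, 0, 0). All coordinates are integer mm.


cube([2027, 2592, 78]);


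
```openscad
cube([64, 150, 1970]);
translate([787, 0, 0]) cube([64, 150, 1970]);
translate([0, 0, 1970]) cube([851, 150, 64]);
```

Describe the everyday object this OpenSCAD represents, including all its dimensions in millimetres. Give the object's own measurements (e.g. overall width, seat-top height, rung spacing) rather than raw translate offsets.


A door frame. The clear opening is 723 mm wide and 1970 mm high. Two 64 mm wide jambs, 150 mm deep, stand either side of the opening from the floor to the top of the opening. A 64 mm thick head sits across the top of both jambs, spanning the full outside width of the frame.


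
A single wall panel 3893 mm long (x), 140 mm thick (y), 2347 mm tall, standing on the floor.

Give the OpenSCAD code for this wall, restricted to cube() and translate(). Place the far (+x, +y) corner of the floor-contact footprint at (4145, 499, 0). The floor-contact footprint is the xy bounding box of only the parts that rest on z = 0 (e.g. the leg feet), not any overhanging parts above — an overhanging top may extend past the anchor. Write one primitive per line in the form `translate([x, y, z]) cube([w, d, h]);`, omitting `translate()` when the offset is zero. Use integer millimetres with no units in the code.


translate([252, 359, 0]) cube([3893, 140, 2347]);


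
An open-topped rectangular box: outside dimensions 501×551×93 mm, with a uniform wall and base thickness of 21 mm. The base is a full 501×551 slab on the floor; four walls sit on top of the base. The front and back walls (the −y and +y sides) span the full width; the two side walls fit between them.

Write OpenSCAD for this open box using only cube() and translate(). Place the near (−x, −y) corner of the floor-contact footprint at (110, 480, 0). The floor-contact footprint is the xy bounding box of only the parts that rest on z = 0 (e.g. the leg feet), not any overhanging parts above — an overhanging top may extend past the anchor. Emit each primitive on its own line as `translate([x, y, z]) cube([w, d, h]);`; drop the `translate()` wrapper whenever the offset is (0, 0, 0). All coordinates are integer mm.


translate([110, 480, 0]) cube([501, 551, 21]);
translate([110, 480, 21]) cube([501, 21, 72]);
translate([110, 1010, 21]) cube([501, 21, 72]);
translate([110, 501, 21]) cube([21, 509, 72]);
translate([590, 501, 21]) cube([21, 509, 72]);


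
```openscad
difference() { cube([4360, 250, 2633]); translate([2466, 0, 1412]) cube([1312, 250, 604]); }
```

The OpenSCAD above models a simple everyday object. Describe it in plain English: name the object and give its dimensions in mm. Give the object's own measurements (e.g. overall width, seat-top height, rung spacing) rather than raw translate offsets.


A wall 4360 mm long (x), 250 mm thick (y), 2633 mm tall, with a rectangular window opening cut through it. The opening is 1312 mm wide and 604 mm tall; its sill is at z = 1412 mm and its near (−x) edge is 2466 mm from the wall's −x end. The opening passes through the full wall thickness.


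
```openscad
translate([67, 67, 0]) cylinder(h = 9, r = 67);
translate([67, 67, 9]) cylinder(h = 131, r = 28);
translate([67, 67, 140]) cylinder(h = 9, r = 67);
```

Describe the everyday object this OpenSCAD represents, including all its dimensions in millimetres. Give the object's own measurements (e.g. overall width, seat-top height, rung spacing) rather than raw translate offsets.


A spool: two coaxial disc flanges of radius 67 mm and thickness 9 mm, joined by a core cylinder of radius 28 mm and height 131 mm. The lower flange rests on z = 0 and the three cylinders share a vertical axis.


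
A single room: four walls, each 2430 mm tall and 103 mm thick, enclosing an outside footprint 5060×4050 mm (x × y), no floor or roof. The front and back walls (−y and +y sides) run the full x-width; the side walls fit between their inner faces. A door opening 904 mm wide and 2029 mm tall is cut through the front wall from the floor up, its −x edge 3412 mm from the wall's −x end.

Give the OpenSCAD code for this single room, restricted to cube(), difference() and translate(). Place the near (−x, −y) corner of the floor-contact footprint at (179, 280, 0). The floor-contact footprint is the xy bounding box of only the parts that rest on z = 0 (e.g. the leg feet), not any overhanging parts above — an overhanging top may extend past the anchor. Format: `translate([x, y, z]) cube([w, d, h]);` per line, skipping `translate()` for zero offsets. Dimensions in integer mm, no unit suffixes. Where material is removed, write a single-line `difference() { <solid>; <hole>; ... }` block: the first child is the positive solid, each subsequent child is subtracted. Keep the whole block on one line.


difference() { translate([179, 280, 0]) cube([5060, 103, 2430]); translate([3591, 280, 0]) cube([904, 103, 2029]); }
translate([179, 4227, 0]) cube([5060, 103, 2430]);
translate([179, 383, 0]) cube([103, 3844, 2430]);
translate([5136, 383, 0]) cube([103, 3844, 2430]);


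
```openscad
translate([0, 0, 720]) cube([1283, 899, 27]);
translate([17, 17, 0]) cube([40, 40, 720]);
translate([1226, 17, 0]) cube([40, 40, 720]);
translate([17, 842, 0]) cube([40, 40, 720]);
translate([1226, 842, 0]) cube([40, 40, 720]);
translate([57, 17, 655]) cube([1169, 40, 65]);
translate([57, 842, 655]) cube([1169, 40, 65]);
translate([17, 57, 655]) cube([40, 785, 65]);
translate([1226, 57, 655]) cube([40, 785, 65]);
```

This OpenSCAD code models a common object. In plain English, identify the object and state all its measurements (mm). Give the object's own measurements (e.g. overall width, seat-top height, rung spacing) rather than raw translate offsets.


A rectangular dining table. The top is 1283×899×27 mm with its upper surface at z = 747 mm. It stands on four 40×40 mm square legs, each inset 17 mm from the nearest pair of top edges, running from the floor to the underside of the top. Four apron rails, 40 mm thick and 65 mm tall, run between adjacent legs with their top edges flush with the underside of the top and their outer faces flush with the legs' outer faces.


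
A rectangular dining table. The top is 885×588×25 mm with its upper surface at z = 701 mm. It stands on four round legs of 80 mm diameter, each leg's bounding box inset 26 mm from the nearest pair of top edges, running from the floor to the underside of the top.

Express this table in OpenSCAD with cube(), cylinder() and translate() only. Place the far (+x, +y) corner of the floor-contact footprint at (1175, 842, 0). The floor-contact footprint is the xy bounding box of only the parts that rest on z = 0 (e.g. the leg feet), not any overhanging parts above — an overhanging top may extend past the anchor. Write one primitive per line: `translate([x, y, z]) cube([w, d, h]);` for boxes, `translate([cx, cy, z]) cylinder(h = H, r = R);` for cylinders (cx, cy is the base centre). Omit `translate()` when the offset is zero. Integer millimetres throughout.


translate([316, 280, 676]) cube([885, 588, 25]);
translate([382, 346, 0]) cylinder(h = 676, r = 40);
translate([1135, 346, 0]) cylinder(h = 676, r = 40);
translate([382, 802, 0]) cylinder(h = 676, r = 40);
translate([1135, 802, 0]) cylinder(h = 676, r = 40);


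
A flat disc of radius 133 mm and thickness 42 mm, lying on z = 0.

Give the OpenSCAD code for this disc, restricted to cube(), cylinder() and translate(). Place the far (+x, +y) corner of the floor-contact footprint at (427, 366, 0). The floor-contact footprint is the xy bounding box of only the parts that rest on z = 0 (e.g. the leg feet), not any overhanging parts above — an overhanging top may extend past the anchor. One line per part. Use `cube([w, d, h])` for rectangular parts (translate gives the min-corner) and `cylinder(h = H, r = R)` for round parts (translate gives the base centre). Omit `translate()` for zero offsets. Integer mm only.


translate([294, 233, 0]) cylinder(h = 42, r = 133);


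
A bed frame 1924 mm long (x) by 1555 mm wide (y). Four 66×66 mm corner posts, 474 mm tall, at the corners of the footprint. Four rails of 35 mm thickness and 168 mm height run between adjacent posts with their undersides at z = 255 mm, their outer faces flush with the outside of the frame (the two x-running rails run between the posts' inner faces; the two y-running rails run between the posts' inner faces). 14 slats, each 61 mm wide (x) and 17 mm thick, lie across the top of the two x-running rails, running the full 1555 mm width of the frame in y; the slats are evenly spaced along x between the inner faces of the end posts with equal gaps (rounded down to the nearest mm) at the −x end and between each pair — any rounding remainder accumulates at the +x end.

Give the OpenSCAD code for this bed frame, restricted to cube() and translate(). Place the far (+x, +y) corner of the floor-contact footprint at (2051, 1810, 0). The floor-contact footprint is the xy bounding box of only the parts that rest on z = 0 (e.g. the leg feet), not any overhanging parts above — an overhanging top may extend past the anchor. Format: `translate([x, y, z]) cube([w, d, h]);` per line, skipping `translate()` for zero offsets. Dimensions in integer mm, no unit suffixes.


translate([127, 255, 0]) cube([66, 66, 474]);
translate([127, 1744, 0]) cube([66, 66, 474]);
translate([1985, 255, 0]) cube([66, 66, 474]);
translate([1985, 1744, 0]) cube([66, 66, 474]);
translate([193, 255, 255]) cube([1792, 35, 168]);
translate([193, 1775, 255]) cube([1792, 35, 168]);
translate([127, 321, 255]) cube([35, 1423, 168]);
translate([2016, 321, 255]) cube([35, 1423, 168]);
translate([255, 255, 423]) cube([61, 1555, 17]);
translate([378, 255, 423]) cube([61, 1555, 17]);
translate([501, 255, 423]) cube([61, 1555, 17]);
translate([624, 255, 423]) cube([61, 1555, 17]);
translate([747, 255, 423]) cube([61, 1555, 17]);
translate([870, 255, 423]) cube([61, 1555, 17]);
translate([993, 255, 423]) cube([61, 1555, 17]);
translate([1116, 255, 423]) cube([61, 1555, 17]);
translate([1239, 255, 423]) cube([61, 1555, 17]);
translate([1362, 255, 423]) cube([61, 1555, 17]);
translate([1485, 255, 423]) cube([61, 1555, 17]);
translate([1608, 255, 423]) cube([61, 1555, 17]);
translate([1731, 255, 423]) cube([61, 1555, 17]);
translate([1854, 255, 423]) cube([61, 1555, 17]);


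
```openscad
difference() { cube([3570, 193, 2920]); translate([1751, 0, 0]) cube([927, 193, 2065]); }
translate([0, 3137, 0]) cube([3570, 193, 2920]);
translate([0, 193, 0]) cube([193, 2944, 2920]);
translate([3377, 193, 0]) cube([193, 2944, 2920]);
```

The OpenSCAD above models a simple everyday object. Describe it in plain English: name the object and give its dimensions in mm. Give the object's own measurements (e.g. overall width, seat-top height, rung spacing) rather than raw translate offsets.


A single room: four walls, each 2920 mm tall and 193 mm thick, enclosing an outside footprint 3570×3330 mm (x × y), no floor or roof. The front and back walls (−y and +y sides) run the full x-width; the side walls fit between their inner faces. A door opening 927 mm wide and 2065 mm tall is cut through the front wall from the floor up, its −x edge 1751 mm from the wall's −x end.


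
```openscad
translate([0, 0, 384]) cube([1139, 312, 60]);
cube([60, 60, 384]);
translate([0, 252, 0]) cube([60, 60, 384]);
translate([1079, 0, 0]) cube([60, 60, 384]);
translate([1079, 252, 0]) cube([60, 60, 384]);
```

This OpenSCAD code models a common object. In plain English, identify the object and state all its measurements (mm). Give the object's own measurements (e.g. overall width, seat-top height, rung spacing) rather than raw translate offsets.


A long wooden bench with a 1139 mm (x) × 312 mm (y) seat, 60 mm thick, its top surface 444 mm above the floor. Four 60 mm square legs at the seat corners, flush with the edges, run from z = 0 to the seat underside.


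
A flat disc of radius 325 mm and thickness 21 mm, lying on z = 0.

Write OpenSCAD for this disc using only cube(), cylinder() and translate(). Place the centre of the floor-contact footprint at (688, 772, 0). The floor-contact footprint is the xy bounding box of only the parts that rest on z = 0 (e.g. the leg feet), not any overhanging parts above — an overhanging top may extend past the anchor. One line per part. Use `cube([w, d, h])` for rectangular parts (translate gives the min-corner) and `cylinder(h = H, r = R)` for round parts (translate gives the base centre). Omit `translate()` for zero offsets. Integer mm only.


translate([688, 772, 0]) cylinder(h = 21, r = 325);


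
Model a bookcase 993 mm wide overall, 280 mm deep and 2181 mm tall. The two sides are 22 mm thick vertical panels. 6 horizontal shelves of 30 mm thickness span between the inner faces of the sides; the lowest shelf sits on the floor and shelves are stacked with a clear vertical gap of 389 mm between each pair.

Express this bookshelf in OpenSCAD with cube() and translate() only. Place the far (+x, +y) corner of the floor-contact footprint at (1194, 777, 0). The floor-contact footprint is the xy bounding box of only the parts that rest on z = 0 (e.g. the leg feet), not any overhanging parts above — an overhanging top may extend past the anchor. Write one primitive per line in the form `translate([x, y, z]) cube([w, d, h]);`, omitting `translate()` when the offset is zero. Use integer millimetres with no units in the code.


translate([201, 497, 0]) cube([22, 280, 2181]);
translate([1172, 497, 0]) cube([22, 280, 2181]);
translate([223, 497, 0]) cube([949, 280, 30]);
translate([223, 497, 419]) cube([949, 280, 30]);
translate([223, 497, 838]) cube([949, 280, 30]);
translate([223, 497, 1257]) cube([949, 280, 30]);
translate([223, 497, 1676]) cube([949, 280, 30]);
translate([223, 497, 2095]) cube([949, 280, 30]);


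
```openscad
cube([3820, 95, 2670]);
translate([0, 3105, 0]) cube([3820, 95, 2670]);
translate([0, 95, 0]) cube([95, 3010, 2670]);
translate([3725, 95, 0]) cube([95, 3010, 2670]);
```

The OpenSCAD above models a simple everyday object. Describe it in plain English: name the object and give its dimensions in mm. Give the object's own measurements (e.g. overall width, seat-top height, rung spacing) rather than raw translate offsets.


The wall frame of a small rectangular building: four walls, each 2670 mm tall and 95 mm thick, enclosing a footprint 3820 mm (x) by 3200 mm (y) outside-to-outside, with no floor or roof. The front and back walls (the −y and +y sides) span the full width; the two side walls fit between them.


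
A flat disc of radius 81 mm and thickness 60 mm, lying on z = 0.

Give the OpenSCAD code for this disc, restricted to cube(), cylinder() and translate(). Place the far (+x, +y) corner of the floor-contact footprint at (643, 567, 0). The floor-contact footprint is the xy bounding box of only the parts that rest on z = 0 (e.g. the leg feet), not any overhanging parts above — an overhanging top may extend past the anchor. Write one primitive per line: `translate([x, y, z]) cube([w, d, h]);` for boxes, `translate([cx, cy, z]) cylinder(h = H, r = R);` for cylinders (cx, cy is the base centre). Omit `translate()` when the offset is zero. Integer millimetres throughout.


translate([562, 486, 0]) cylinder(h = 60, r = 81);


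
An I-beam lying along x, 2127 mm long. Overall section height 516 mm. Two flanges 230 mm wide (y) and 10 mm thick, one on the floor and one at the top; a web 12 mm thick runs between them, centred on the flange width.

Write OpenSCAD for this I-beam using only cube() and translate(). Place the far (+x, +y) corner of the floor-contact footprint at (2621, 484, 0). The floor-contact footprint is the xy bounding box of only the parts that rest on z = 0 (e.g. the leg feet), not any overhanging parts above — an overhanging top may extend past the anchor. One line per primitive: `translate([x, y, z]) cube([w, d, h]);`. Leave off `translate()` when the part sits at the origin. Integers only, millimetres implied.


translate([494, 254, 0]) cube([2127, 230, 10]);
translate([494, 363, 10]) cube([2127, 12, 496]);
translate([494, 254, 506]) cube([2127, 230, 10]);


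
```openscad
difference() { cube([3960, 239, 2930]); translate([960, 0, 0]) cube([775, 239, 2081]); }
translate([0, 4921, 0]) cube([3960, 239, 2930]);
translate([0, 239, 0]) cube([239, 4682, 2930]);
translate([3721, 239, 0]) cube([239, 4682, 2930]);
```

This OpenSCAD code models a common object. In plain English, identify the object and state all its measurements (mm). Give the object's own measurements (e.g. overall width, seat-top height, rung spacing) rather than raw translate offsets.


A single room: four walls, each 2930 mm tall and 239 mm thick, enclosing an outside footprint 3960×5160 mm (x × y), no floor or roof. The front and back walls (−y and +y sides) run the full x-width; the side walls fit between their inner faces. A door opening 775 mm wide and 2081 mm tall is cut through the front wall from the floor up, its −x edge 960 mm from the wall's −x end.


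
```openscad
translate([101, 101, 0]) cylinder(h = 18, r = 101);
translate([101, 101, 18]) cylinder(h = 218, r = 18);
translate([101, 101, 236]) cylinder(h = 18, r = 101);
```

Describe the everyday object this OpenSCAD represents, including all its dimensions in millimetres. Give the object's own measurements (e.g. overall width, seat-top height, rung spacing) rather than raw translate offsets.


A spool: two coaxial disc flanges of radius 101 mm and thickness 18 mm, joined by a core cylinder of radius 18 mm and height 218 mm. The lower flange rests on z = 0 and the three cylinders share a vertical axis.


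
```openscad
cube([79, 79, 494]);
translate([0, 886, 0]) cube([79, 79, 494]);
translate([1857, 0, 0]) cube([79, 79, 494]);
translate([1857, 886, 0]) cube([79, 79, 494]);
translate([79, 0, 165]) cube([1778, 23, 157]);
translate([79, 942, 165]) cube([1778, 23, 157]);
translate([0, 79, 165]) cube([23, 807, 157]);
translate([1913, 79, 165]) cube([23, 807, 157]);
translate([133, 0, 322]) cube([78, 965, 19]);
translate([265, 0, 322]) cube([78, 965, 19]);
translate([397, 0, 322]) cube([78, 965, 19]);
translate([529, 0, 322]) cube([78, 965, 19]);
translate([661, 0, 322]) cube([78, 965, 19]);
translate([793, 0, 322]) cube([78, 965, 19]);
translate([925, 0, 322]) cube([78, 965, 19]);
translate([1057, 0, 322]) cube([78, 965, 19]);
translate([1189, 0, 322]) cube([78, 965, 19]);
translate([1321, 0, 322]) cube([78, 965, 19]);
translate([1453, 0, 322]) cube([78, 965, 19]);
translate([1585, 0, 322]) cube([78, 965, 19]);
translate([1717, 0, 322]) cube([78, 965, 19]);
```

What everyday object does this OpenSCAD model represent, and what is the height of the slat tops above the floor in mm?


A bed frame. The slat-top height is 341 mm.

Four posts, four rails, and a row of slats — a bed frame. Slats sit on the rails at z = 165 + 157 = 322; with slat thickness 19, the top is 341 mm.


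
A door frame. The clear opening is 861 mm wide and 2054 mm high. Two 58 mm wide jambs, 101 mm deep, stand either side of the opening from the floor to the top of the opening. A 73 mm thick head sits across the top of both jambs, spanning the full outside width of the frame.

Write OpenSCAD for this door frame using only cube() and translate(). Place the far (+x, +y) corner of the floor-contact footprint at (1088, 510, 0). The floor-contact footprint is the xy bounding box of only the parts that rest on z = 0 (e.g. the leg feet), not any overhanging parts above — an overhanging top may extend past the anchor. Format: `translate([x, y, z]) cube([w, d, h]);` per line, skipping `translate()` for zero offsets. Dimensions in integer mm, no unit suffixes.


translate([111, 409, 0]) cube([58, 101, 2054]);
translate([1030, 409, 0]) cube([58, 101, 2054]);
translate([111, 409, 2054]) cube([977, 101, 73]);


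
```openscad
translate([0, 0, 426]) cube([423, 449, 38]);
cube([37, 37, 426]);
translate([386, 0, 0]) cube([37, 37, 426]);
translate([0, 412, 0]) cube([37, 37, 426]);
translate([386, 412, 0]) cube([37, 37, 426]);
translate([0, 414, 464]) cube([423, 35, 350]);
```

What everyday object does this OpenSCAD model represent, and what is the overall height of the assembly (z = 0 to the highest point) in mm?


A chair. The overall height is 814 mm.

A slab on four corner posts with a tall panel at the back — a chair. The seat slab sits at z = 426 with thickness 38, and the 350 mm backrest starts at the seat top, so the overall height is 426 + 38 + 350 = 814 mm.


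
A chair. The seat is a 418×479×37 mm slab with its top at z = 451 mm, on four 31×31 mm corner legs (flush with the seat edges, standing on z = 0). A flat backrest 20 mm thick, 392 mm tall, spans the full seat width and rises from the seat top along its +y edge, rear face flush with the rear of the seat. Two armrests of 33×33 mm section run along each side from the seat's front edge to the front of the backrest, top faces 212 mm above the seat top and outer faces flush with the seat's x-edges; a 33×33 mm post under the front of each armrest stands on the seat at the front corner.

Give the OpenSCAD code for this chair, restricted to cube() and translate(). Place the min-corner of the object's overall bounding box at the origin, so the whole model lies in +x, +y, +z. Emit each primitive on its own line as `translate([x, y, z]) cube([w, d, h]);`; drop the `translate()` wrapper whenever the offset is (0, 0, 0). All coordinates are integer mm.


translate([0, 0, 414]) cube([418, 479, 37]);
cube([31, 31, 414]);
translate([387, 0, 0]) cube([31, 31, 414]);
translate([0, 448, 0]) cube([31, 31, 414]);
translate([387, 448, 0]) cube([31, 31, 414]);
translate([0, 459, 451]) cube([418, 20, 392]);
translate([0, 0, 630]) cube([33, 459, 33]);
translate([385, 0, 630]) cube([33, 459, 33]);
translate([0, 0, 451]) cube([33, 33, 179]);
translate([385, 0, 451]) cube([33, 33, 179]);


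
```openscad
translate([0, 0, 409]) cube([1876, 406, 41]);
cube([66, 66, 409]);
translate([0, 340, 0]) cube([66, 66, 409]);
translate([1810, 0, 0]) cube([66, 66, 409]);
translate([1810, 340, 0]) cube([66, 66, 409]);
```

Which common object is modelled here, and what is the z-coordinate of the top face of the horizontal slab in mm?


A bench. The seat-top height is 450 mm.

A long slab on four corner posts — a bench. The slab sits at z = 409 with thickness 41, so the top is 409 + 41 = 450 mm.


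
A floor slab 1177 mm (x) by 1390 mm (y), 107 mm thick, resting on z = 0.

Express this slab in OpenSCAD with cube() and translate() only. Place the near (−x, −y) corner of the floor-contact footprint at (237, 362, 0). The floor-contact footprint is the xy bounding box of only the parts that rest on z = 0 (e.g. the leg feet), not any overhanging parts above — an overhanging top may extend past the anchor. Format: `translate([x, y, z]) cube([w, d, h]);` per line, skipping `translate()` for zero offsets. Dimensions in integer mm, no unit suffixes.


translate([237, 362, 0]) cube([1177, 1390, 107]);


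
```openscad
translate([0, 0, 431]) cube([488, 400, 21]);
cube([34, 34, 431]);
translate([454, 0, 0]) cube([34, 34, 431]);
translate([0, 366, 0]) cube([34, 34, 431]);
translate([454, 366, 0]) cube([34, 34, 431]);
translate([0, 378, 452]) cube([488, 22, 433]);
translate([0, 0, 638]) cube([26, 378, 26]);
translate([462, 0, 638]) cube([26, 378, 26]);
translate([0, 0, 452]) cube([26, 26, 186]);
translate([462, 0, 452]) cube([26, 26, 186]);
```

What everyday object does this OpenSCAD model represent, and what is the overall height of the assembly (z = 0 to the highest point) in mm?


A chair. The overall height is 885 mm.

A slab on four corner posts with a tall panel at the back — a chair. The seat slab sits at z = 431 with thickness 21, and the 433 mm backrest starts at the seat top, so the overall height is 431 + 21 + 433 = 885 mm.


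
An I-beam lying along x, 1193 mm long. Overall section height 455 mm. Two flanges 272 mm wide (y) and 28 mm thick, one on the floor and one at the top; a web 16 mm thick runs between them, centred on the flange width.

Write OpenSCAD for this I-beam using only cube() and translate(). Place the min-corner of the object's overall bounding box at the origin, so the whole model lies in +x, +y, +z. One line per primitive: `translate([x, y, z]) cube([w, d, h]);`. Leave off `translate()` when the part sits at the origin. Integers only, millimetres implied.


cube([1193, 272, 28]);
translate([0, 128, 28]) cube([1193, 16, 399]);
translate([0, 0, 427]) cube([1193, 272, 28]);


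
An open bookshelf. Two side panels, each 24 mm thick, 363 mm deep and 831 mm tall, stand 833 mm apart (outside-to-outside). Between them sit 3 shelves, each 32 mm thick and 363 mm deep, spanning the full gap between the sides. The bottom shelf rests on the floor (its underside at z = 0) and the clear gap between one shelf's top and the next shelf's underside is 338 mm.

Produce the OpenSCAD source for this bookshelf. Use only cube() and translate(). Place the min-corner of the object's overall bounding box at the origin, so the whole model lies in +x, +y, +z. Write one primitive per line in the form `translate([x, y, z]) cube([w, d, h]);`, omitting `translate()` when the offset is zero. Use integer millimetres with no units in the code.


cube([24, 363, 831]);
translate([809, 0, 0]) cube([24, 363, 831]);
translate([24, 0, 0]) cube([785, 363, 32]);
translate([24, 0, 370]) cube([785, 363, 32]);
translate([24, 0, 740]) cube([785, 363, 32]);


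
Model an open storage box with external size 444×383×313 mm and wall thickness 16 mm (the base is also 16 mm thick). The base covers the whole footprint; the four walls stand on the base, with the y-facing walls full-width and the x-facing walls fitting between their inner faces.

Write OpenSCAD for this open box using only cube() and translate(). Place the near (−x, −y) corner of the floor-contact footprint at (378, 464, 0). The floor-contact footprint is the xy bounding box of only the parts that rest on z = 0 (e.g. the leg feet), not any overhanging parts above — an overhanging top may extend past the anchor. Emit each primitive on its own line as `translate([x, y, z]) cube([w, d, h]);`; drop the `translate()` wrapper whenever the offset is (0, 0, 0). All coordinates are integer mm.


translate([378, 464, 0]) cube([444, 383, 16]);
translate([378, 464, 16]) cube([444, 16, 297]);
translate([378, 831, 16]) cube([444, 16, 297]);
translate([378, 480, 16]) cube([16, 351, 297]);
translate([806, 480, 16]) cube([16, 351, 297]);


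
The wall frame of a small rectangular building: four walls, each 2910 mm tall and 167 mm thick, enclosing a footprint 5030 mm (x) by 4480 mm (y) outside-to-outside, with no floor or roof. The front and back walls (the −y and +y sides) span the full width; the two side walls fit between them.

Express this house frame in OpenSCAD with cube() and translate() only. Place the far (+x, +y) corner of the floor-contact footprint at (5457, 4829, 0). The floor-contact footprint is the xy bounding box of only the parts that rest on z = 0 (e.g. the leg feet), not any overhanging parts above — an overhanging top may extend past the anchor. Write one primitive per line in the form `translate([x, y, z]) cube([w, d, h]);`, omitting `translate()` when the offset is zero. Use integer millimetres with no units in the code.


translate([427, 349, 0]) cube([5030, 167, 2910]);
translate([427, 4662, 0]) cube([5030, 167, 2910]);
translate([427, 516, 0]) cube([167, 4146, 2910]);
translate([5290, 516, 0]) cube([167, 4146, 2910]);


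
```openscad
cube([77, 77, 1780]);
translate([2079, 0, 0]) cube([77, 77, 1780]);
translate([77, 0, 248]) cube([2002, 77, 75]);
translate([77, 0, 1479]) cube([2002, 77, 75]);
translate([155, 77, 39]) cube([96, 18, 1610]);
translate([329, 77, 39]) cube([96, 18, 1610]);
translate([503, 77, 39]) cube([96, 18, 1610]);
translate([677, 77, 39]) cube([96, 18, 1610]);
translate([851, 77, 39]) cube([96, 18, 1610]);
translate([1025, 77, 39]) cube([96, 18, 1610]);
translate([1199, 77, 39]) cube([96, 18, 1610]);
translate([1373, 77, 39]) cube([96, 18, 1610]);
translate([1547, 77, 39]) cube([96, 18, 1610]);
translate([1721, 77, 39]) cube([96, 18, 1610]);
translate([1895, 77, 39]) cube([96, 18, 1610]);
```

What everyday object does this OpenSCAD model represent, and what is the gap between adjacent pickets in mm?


A fence section. The picket gap is 78 mm.

Two posts, two rails, 11 pickets — a fence section. Span 2002 mm holds 11 pickets of 96 mm with 12 equal gaps: ⌊(2002 − 11·96) / 12⌋ = 78 mm.


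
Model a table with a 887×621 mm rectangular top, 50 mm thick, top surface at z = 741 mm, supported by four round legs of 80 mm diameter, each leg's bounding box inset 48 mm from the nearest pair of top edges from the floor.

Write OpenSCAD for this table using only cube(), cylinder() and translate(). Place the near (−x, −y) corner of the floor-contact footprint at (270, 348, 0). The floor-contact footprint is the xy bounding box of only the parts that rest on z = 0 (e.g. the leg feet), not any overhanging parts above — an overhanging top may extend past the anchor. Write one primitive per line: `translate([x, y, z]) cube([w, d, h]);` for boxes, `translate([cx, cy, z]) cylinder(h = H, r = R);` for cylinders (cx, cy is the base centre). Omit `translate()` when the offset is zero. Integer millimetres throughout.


translate([222, 300, 691]) cube([887, 621, 50]);
translate([310, 388, 0]) cylinder(h = 691, r = 40);
translate([1021, 388, 0]) cylinder(h = 691, r = 40);
translate([310, 833, 0]) cylinder(h = 691, r = 40);
translate([1021, 833, 0]) cylinder(h = 691, r = 40);


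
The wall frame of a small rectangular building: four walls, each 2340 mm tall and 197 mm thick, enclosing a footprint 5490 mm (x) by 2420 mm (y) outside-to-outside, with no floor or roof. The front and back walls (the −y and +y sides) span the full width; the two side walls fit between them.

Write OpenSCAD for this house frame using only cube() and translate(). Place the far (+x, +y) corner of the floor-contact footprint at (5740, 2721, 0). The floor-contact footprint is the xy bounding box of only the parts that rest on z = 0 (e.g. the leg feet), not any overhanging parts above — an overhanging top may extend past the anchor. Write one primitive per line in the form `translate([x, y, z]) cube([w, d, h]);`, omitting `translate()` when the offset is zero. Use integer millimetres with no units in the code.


translate([250, 301, 0]) cube([5490, 197, 2340]);
translate([250, 2524, 0]) cube([5490, 197, 2340]);
translate([250, 498, 0]) cube([197, 2026, 2340]);
translate([5543, 498, 0]) cube([197, 2026, 2340]);


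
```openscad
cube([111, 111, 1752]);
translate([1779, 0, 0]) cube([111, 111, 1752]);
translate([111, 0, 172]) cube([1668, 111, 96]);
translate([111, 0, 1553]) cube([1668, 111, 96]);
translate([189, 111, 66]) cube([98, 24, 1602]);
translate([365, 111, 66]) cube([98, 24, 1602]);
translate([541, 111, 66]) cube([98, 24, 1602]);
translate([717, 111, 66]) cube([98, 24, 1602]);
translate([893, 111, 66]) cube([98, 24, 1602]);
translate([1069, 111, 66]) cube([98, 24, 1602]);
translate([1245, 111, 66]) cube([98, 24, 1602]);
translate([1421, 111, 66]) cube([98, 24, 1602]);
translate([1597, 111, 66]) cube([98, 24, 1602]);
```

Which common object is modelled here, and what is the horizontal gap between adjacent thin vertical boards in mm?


A fence section. The picket gap is 78 mm.

Two posts, two rails, 9 pickets — a fence section. Span 1668 mm holds 9 pickets of 98 mm with 10 equal gaps: ⌊(1668 − 9·98) / 10⌋ = 78 mm.


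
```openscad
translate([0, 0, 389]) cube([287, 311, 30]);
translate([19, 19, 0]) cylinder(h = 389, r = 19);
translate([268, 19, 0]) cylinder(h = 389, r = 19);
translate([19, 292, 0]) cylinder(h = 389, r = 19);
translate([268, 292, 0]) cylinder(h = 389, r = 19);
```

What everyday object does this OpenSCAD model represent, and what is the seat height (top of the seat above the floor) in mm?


A stool. The seat height is 419 mm.

A 287×311×30 slab at z = 389 on four corner cylinders — a stool. The seat top is 389 + 30 = 419 mm.


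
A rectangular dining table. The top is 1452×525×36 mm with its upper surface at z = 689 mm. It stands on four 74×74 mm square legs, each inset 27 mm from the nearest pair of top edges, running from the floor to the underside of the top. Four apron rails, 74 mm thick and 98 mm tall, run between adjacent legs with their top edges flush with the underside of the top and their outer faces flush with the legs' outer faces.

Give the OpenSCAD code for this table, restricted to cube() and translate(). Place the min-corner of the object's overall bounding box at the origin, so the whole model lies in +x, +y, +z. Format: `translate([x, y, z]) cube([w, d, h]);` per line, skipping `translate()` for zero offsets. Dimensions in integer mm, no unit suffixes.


translate([0, 0, 653]) cube([1452, 525, 36]);
translate([27, 27, 0]) cube([74, 74, 653]);
translate([1351, 27, 0]) cube([74, 74, 653]);
translate([27, 424, 0]) cube([74, 74, 653]);
translate([1351, 424, 0]) cube([74, 74, 653]);
translate([101, 27, 555]) cube([1250, 74, 98]);
translate([101, 424, 555]) cube([1250, 74, 98]);
translate([27, 101, 555]) cube([74, 323, 98]);
translate([1351, 101, 555]) cube([74, 323, 98]);


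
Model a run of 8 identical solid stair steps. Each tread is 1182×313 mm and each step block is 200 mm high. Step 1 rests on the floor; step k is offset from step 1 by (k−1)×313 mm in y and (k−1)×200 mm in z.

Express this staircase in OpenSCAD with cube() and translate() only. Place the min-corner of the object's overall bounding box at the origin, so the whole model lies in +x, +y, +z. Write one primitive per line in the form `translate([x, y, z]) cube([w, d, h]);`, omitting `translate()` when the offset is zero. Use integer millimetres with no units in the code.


cube([1182, 313, 200]);
translate([0, 313, 200]) cube([1182, 313, 200]);
translate([0, 626, 400]) cube([1182, 313, 200]);
translate([0, 939, 600]) cube([1182, 313, 200]);
translate([0, 1252, 800]) cube([1182, 313, 200]);
translate([0, 1565, 1000]) cube([1182, 313, 200]);
translate([0, 1878, 1200]) cube([1182, 313, 200]);
translate([0, 2191, 1400]) cube([1182, 313, 200]);


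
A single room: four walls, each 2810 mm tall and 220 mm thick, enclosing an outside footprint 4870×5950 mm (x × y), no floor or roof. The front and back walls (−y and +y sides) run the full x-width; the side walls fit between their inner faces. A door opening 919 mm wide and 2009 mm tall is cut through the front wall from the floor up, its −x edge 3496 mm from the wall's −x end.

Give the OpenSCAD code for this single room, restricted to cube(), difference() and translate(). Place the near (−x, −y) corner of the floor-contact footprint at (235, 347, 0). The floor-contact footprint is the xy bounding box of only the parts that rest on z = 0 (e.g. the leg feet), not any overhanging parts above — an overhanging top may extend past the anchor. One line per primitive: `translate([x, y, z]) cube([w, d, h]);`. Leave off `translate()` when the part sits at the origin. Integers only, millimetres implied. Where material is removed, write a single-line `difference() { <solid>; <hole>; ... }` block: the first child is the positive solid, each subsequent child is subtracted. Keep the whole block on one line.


difference() { translate([235, 347, 0]) cube([4870, 220, 2810]); translate([3731, 347, 0]) cube([919, 220, 2009]); }
translate([235, 6077, 0]) cube([4870, 220, 2810]);
translate([235, 567, 0]) cube([220, 5510, 2810]);
translate([4885, 567, 0]) cube([220, 5510, 2810]);


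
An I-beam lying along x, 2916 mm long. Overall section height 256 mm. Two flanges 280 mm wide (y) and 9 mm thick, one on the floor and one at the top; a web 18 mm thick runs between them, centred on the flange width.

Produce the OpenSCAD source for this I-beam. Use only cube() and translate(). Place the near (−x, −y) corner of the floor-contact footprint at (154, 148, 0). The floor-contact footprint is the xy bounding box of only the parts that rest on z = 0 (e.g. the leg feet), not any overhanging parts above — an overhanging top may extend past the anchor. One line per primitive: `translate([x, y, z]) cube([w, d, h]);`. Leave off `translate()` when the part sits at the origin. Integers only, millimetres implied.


translate([154, 148, 0]) cube([2916, 280, 9]);
translate([154, 279, 9]) cube([2916, 18, 238]);
translate([154, 148, 247]) cube([2916, 280, 9]);


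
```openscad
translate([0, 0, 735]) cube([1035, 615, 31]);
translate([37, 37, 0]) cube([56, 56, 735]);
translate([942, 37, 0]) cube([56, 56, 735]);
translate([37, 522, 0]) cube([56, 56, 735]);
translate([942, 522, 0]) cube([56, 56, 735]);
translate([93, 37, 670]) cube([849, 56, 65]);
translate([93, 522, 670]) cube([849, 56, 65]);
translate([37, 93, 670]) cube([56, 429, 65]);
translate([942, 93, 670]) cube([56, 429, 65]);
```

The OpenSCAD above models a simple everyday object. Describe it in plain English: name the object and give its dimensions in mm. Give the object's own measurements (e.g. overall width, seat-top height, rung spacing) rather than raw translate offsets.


A table: top 1035 mm (x) × 615 mm (y), 31 mm thick, upper face at z = 766 mm, on four 56×56 mm square legs, each inset 37 mm from the nearest pair of top edges from z = 0 to the bottom of the top. Four apron rails, 56 mm thick and 65 mm tall, run between adjacent legs with their top edges flush with the underside of the top and their outer faces flush with the legs' outer faces.


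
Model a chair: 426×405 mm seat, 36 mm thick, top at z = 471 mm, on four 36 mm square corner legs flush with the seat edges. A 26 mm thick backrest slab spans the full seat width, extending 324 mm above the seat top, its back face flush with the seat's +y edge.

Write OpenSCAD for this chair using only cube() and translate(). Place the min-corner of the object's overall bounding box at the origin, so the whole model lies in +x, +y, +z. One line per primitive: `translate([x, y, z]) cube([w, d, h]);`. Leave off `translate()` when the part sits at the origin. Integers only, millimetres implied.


translate([0, 0, 435]) cube([426, 405, 36]);
cube([36, 36, 435]);
translate([390, 0, 0]) cube([36, 36, 435]);
translate([0, 369, 0]) cube([36, 36, 435]);
translate([390, 369, 0]) cube([36, 36, 435]);
translate([0, 379, 471]) cube([426, 26, 324]);


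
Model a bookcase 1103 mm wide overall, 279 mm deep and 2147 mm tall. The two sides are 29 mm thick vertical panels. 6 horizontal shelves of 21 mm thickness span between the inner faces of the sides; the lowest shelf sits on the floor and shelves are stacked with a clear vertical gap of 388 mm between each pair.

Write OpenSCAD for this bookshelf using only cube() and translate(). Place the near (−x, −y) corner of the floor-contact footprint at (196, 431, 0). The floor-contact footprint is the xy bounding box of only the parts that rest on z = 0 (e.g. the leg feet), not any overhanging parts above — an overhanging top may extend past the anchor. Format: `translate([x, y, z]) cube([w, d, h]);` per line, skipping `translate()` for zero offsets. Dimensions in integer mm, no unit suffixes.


translate([196, 431, 0]) cube([29, 279, 2147]);
translate([1270, 431, 0]) cube([29, 279, 2147]);
translate([225, 431, 0]) cube([1045, 279, 21]);
translate([225, 431, 409]) cube([1045, 279, 21]);
translate([225, 431, 818]) cube([1045, 279, 21]);
translate([225, 431, 1227]) cube([1045, 279, 21]);
translate([225, 431, 1636]) cube([1045, 279, 21]);
translate([225, 431, 2045]) cube([1045, 279, 21]);


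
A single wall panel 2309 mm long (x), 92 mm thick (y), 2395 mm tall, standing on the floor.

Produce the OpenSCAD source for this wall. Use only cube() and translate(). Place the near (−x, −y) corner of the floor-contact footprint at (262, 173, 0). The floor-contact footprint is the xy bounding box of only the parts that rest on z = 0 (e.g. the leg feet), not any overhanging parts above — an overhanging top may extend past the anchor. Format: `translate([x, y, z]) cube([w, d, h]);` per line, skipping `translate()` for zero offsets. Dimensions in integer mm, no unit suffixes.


translate([262, 173, 0]) cube([2309, 92, 2395]);
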